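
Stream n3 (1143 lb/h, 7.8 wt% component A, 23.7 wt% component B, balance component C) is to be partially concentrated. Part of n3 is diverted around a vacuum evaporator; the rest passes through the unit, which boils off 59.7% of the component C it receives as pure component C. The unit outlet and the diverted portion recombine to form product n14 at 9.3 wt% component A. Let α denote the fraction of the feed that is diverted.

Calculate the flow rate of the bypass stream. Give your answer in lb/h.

All 1143×0.078 = 89.154 lb/h of component A reaches n14, so n14 = 89.154/0.093 = 958.65 lb/h and vapour = 184.35 lb/h.
The evaporator receives (1−α)·1143 of feed at 0.685 component C and removes 0.597 of that component C:
0.597×0.685×(1−α)×1143 = 184.35
(1−α) = 184.35/467.42 = 0.3944;  α = 0.6056.
Bypass flow = 0.6056×1143 = 692.19 lb/h.

692.2 lb/h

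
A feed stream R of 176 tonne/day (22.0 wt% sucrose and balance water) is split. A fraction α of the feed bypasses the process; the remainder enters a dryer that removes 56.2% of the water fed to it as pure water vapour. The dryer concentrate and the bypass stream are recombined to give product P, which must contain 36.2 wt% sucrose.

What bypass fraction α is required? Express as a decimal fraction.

All 176×0.220 = 38.72 tonne/day of sucrose reaches P, so P = 38.72/0.362 = 106.96 tonne/day and vapour = 69.039 tonne/day.
The evaporator receives (1−α)·176 of feed at 0.780 water and removes 0.562 of that water:
0.562×0.780×(1−α)×176 = 69.039
(1−α) = 69.039/77.151 = 0.8948;  α = 0.1052.

0.105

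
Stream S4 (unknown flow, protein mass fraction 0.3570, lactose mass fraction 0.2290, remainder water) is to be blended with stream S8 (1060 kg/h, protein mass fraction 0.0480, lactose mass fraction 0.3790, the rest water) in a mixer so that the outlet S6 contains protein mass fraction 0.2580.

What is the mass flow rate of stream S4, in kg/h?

Let S4 be the unknown flow. Total out = 1060 + S4.
protein balance: 50.88 + 0.357·S4 = 0.258·(1060 + S4)
(0.357 − 0.258)·S4 = 0.258×1060 − 50.88 = 222.6
S4 = 222.6 / 0.099 = 2248.5 kg/h

2248 kg/h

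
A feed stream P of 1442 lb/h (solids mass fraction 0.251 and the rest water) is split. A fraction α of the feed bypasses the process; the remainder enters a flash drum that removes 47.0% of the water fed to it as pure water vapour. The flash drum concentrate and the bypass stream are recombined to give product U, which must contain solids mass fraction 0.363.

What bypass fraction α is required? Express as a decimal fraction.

All 1442×0.251 = 361.94 lb/h of solids reaches U, so U = 361.94/0.363 = 997.09 lb/h and vapour = 444.91 lb/h.
The evaporator receives (1−α)·1442 of feed at 0.749 water and removes 0.470 of that water:
0.470×0.749×(1−α)×1442 = 444.91
(1−α) = 444.91/507.63 = 0.8765;  α = 0.1235.

0.124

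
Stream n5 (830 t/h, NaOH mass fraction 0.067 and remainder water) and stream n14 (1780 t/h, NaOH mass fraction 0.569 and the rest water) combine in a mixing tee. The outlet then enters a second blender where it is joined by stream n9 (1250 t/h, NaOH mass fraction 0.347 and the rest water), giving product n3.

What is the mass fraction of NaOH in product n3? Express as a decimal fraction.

0.389

Overall, product flow = 3860 t/h.
NaOH in = 830×0.067 + 1780×0.569 + 1250×0.347 = 1502.2 t/h.
NaOH fraction in n3 = 0.389.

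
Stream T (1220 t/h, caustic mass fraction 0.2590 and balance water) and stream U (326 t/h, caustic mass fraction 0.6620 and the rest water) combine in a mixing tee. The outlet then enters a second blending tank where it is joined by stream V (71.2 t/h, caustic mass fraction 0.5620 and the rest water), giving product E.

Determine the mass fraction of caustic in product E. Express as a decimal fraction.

Overall, product flow = 1617.2 t/h.
caustic in = 1220×0.259 + 326×0.662 + 71.2×0.562 = 571.81 t/h.
caustic fraction in E = 0.3536.

0.3536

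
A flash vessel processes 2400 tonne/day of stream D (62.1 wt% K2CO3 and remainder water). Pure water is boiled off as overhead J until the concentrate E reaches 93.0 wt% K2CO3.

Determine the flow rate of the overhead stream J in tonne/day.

K2CO3 is conserved: 2400×0.621 = 1490.4 tonne/day all reports to the concentrate.
Concentrate = 1490.4/(target fraction) = 1602.6 tonne/day.
Overhead = 2400 − 1602.6 = 797.42 tonne/day.

797.4 tonne/day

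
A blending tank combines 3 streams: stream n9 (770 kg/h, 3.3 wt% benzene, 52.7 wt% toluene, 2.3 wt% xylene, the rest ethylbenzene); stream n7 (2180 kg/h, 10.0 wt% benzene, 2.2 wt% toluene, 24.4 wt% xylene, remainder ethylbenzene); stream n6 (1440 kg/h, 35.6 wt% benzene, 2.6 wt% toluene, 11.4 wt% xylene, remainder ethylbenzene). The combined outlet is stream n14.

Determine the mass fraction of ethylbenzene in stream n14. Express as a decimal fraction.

0.553

Total flow out = 770 + 2180 + 1440 = 4390 kg/h.
ethylbenzene in = 770×0.417 + 2180×0.634 + 1440×0.504 = 2429 kg/h.
ethylbenzene mass fraction in n14 = 2429/4390 = 0.553.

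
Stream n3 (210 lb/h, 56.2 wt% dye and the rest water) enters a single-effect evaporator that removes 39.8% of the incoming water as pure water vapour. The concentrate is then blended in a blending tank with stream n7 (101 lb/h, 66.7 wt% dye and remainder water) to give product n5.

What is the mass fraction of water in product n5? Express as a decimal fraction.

0.324

Vapour removed = 0.398×0.438×210 = 36.608 lb/h; concentrate = 173.39 lb/h.
water reaching the mixer = 55.372 (from concentrate) + 101×0.333 = 89.005 lb/h.
Product flow = 173.39 + 101 = 274.39 lb/h; water fraction = 0.324.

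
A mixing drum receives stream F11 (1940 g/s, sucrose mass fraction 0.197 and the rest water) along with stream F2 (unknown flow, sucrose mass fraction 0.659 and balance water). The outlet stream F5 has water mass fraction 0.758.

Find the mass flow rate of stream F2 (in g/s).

209.4 g/s

Let F2 be the unknown flow. Total out = 1940 + F2.
water balance: 1557.8 + 0.341·F2 = 0.758·(1940 + F2)
(0.341 − 0.758)·F2 = 0.758×1940 − 1557.8 = -87.3
F2 = -87.3 / -0.417 = 209.35 g/s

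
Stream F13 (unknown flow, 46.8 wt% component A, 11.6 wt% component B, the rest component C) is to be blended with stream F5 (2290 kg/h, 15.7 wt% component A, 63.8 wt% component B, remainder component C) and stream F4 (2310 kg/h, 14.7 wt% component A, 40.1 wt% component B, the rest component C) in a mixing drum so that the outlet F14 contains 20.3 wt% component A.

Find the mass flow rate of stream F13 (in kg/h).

Let F13 be the unknown flow. Total out = 4600 + F13.
component A balance: 699.1 + 0.468·F13 = 0.203·(4600 + F13)
(0.468 − 0.203)·F13 = 0.203×4600 − 699.1 = 234.7
F13 = 234.7 / 0.265 = 885.66 kg/h

885.7 kg/h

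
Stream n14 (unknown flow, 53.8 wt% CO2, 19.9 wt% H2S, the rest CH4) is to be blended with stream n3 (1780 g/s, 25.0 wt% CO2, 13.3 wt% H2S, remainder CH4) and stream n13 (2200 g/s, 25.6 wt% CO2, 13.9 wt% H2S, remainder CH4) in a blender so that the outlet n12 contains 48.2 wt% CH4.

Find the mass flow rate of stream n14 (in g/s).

Let n14 be the unknown flow. Total out = 3980 + n14.
CH4 balance: 2429.3 + 0.263·n14 = 0.482·(3980 + n14)
(0.263 − 0.482)·n14 = 0.482×3980 − 2429.3 = -510.9
n14 = -510.9 / -0.219 = 2332.9 g/s

2333 g/s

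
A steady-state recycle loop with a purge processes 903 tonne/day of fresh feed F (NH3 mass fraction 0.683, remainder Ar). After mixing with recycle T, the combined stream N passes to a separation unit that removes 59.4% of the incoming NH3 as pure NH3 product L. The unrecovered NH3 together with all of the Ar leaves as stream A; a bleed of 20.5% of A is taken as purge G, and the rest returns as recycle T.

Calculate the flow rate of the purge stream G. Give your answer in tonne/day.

Ar enters only via F and leaves only via the purge: 903×0.317 = 0.205×(Ar in A), and the separation unit passes all Ar, so Ar in N = Ar in A = 1396.3 tonne/day.
NH3 in N: m_A = 903×0.683 + (1−0.205)·(1−0.594)·m_A, so m_A = 616.75/0.6772 = 910.69 tonne/day.
A = (1−0.594)×910.69 + 1396.3 = 1766.1 tonne/day.
Purge G = 0.205×1766.1 = 362.05 tonne/day.

362 tonne/day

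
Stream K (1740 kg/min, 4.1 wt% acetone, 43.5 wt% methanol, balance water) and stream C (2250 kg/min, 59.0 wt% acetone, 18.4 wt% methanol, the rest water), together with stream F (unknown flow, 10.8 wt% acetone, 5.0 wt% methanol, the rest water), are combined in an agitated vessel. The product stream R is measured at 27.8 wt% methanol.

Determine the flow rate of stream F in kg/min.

Let F be the unknown flow. Total out = 3990 + F.
methanol balance: 1170.9 + 0.050·F = 0.278·(3990 + F)
(0.050 − 0.278)·F = 0.278×3990 − 1170.9 = -61.68
F = -61.68 / -0.228 = 270.53 kg/min

270.5 kg/min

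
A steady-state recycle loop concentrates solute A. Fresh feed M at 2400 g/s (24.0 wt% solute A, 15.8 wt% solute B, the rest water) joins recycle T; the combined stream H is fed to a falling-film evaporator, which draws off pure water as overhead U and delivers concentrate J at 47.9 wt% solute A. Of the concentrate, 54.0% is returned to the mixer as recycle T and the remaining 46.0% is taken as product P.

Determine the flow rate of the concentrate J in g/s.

2614 g/s

Overall solute A balance (none leaves overhead): solute A in fresh feed = solute A in product, i.e. 2400×0.240 = (1−0.540)·J·0.479.
J = 576/(0.479×0.460) = 2614.1 g/s.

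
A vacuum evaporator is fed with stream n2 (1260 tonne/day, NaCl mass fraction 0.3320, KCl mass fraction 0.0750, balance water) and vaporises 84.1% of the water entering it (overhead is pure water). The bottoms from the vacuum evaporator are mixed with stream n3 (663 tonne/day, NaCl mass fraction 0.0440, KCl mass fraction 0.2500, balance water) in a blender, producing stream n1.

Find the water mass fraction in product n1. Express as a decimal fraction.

Vapour removed = 0.841×0.593×1260 = 628.38 tonne/day; concentrate = 631.62 tonne/day.
water reaching the mixer = 118.8 (from concentrate) + 663×0.706 = 586.88 tonne/day.
Product flow = 631.62 + 663 = 1294.6 tonne/day; water fraction = 0.4533.

0.4533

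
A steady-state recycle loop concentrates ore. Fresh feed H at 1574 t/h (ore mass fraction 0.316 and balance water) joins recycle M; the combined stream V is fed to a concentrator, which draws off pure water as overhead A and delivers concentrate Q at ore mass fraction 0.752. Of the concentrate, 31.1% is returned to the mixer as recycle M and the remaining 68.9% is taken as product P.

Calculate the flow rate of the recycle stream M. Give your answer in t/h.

Overall ore balance (none leaves overhead): ore in fresh feed = ore in product, i.e. 1574×0.316 = (1−0.311)·Q·0.752.
Q = 497.38/(0.752×0.689) = 959.96 t/h.
Recycle M = 0.311×959.96 = 298.55 t/h.

298.5 t/h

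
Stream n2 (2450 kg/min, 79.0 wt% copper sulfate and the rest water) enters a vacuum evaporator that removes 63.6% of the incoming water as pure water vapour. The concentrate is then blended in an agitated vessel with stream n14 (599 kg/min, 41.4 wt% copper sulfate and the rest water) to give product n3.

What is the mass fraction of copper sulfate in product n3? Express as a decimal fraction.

Vapour removed = 0.636×0.210×2450 = 327.22 kg/min; concentrate = 2122.8 kg/min.
copper sulfate reaching the mixer = 1935.5 (from concentrate) + 599×0.414 = 2183.5 kg/min.
Product flow = 2122.8 + 599 = 2721.8 kg/min; copper sulfate fraction = 0.802.

0.802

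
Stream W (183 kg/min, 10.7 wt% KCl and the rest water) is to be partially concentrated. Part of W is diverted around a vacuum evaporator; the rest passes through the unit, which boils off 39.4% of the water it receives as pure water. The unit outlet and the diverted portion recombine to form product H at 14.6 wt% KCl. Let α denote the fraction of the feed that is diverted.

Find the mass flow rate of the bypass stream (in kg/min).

44.06 kg/min

All 183×0.107 = 19.581 kg/min of KCl reaches H, so H = 19.581/0.146 = 134.12 kg/min and vapour = 48.884 kg/min.
The evaporator receives (1−α)·183 of feed at 0.893 water and removes 0.394 of that water:
0.394×0.893×(1−α)×183 = 48.884
(1−α) = 48.884/64.387 = 0.7592;  α = 0.2408.
Bypass flow = 0.2408×183 = 44.064 kg/min.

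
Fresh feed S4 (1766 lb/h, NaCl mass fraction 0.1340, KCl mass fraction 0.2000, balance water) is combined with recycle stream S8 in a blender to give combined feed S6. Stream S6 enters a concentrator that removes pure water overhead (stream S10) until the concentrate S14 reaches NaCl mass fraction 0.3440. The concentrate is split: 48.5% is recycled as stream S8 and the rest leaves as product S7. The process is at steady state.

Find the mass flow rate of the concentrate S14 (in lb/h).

Overall NaCl balance (none leaves overhead): NaCl in fresh feed = NaCl in product, i.e. 1766×0.134 = (1−0.485)·S14·0.344.
S14 = 236.64/(0.344×0.515) = 1335.8 lb/h.

1336 lb/h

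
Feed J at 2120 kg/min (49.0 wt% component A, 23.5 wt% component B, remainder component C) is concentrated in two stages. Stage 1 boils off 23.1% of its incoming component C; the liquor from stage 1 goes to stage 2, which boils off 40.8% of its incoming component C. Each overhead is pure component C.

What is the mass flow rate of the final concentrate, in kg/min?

component C in feed = 2120×0.275 = 583 kg/min.
After stage 1: component C left = (1−0.231)×583 = 448.33; stream total = 1985.3 kg/min.
After stage 2: component C left = (1−0.408)×448.33 = 265.41; final concentrate = 1802.4 kg/min.

1802 kg/min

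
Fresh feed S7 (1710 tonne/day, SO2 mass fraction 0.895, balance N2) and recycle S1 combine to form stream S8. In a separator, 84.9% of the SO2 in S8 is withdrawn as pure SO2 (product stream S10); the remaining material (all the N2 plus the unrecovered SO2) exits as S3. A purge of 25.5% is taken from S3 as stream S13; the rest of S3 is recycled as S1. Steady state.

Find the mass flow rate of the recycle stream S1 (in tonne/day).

718.6 tonne/day

N2 enters only via S7 and leaves only via the purge: 1710×0.105 = 0.255×(N2 in S3), and the separator passes all N2, so N2 in S8 = N2 in S3 = 704.12 tonne/day.
SO2 in S8: m_A = 1710×0.895 + (1−0.255)·(1−0.849)·m_A, so m_A = 1530.5/0.8875 = 1724.4 tonne/day.
S3 = (1−0.849)×1724.4 + 704.12 = 964.51 tonne/day.
Recycle S1 = (1−0.255)×964.51 = 718.56 tonne/day.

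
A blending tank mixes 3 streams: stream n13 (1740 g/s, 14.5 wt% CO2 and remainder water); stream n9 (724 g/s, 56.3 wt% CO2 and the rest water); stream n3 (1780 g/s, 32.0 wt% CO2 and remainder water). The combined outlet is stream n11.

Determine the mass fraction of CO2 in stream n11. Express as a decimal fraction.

Total flow out = 1740 + 724 + 1780 = 4244 g/s.
CO2 in = 1740×0.145 + 724×0.563 + 1780×0.320 = 1229.5 g/s.
CO2 mass fraction in n11 = 1229.5/4244 = 0.290.

0.290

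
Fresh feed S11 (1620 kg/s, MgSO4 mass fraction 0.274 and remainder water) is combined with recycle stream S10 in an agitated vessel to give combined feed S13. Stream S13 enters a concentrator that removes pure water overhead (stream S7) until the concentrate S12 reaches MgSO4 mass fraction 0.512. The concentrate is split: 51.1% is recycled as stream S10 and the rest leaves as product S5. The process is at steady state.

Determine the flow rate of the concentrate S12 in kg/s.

1773 kg/s

Overall MgSO4 balance (none leaves overhead): MgSO4 in fresh feed = MgSO4 in product, i.e. 1620×0.274 = (1−0.511)·S12·0.512.
S12 = 443.88/(0.512×0.489) = 1772.9 kg/s.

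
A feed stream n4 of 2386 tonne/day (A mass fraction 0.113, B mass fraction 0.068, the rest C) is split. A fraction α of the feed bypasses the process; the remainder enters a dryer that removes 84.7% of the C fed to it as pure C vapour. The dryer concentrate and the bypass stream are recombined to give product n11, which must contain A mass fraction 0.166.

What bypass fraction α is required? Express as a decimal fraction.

All 2386×0.113 = 269.62 tonne/day of A reaches n11, so n11 = 269.62/0.166 = 1624.2 tonne/day and vapour = 761.8 tonne/day.
The evaporator receives (1−α)·2386 of feed at 0.819 C and removes 0.847 of that C:
0.847×0.819×(1−α)×2386 = 761.8
(1−α) = 761.8/1655.2 = 0.4603;  α = 0.5397.

0.540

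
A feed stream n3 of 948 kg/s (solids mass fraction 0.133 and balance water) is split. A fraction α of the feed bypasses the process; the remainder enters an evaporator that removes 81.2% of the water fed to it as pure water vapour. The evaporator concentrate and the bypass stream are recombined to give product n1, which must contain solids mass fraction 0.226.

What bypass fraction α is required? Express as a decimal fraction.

0.415

All 948×0.133 = 126.08 kg/s of solids reaches n1, so n1 = 126.08/0.226 = 557.89 kg/s and vapour = 390.11 kg/s.
The evaporator receives (1−α)·948 of feed at 0.867 water and removes 0.812 of that water:
0.812×0.867×(1−α)×948 = 390.11
(1−α) = 390.11/667.4 = 0.5845;  α = 0.4155.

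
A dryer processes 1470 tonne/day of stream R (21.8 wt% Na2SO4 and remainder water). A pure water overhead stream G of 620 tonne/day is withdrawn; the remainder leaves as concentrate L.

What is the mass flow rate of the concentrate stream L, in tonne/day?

Concentrate = 1470 − 620 = 850 tonne/day.

850 tonne/day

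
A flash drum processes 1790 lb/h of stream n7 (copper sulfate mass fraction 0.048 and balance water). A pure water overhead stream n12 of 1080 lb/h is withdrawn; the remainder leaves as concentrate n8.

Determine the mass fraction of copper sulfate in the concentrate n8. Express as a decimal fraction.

0.121

copper sulfate is not removed: 1790×0.048 = 85.92 lb/h of copper sulfate enters n8.
Concentrate = 1790 − 1080 = 710 lb/h.
Mass fraction = 85.92/710 = 0.121.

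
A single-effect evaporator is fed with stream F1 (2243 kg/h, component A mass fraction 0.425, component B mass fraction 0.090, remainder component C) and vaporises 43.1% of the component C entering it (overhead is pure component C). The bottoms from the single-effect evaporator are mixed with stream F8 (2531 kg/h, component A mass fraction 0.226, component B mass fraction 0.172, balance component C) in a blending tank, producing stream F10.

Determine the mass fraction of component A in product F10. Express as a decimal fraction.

Vapour removed = 0.431×0.485×2243 = 468.87 kg/h; concentrate = 1774.1 kg/h.
component A reaching the mixer = 953.27 (from concentrate) + 2531×0.226 = 1525.3 kg/h.
Product flow = 1774.1 + 2531 = 4305.1 kg/h; component A fraction = 0.354.

0.354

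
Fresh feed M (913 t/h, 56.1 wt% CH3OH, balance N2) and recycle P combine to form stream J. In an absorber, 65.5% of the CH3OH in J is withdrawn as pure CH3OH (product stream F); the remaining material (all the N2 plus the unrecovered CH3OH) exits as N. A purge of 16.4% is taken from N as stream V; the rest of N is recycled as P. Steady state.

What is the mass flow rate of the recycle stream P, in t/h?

N2 enters only via M and leaves only via the purge: 913×0.439 = 0.164×(N2 in N), and the absorber passes all N2, so N2 in J = N2 in N = 2443.9 t/h.
CH3OH in J: m_A = 913×0.561 + (1−0.164)·(1−0.655)·m_A, so m_A = 512.19/0.7116 = 719.8 t/h.
N = (1−0.655)×719.8 + 2443.9 = 2692.3 t/h.
Recycle P = (1−0.164)×2692.3 = 2250.7 t/h.

2251 t/h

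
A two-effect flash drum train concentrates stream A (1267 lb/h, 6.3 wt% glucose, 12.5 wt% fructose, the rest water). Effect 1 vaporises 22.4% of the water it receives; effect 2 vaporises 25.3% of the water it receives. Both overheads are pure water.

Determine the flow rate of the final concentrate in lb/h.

water in feed = 1267×0.812 = 1028.8 lb/h.
After stage 1: water left = (1−0.224)×1028.8 = 798.35; stream total = 1036.5 lb/h.
After stage 2: water left = (1−0.253)×798.35 = 596.37; final concentrate = 834.56 lb/h.

834.6 lb/h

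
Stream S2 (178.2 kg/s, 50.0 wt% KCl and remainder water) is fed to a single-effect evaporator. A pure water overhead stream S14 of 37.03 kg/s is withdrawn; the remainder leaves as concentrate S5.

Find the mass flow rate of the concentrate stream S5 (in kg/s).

Concentrate = 178.2 − 37.03 = 141.17 kg/s.

141.2 kg/s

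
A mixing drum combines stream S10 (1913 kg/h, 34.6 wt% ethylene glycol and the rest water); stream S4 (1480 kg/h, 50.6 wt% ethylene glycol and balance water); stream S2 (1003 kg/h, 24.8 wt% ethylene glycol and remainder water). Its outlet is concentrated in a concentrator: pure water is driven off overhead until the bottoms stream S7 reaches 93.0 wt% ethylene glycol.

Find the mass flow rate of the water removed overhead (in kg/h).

ethylene glycol entering = 1913×0.346 + 1480×0.506 + 1003×0.248 = 1659.5 kg/h.
All ethylene glycol reports to S7, so S7 = 1659.5/0.930 = 1784.4 kg/h.
Total feed = 4396 kg/h; overhead = 4396 − 1784.4 = 2611.6 kg/h.

2612 kg/h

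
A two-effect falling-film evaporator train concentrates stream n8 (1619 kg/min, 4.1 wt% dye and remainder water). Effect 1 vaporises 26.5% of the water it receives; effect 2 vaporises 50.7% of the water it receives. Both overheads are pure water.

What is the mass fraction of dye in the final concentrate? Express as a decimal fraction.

water in feed = 1619×0.959 = 1552.6 kg/min.
After stage 1: water left = (1−0.265)×1552.6 = 1141.2; stream total = 1207.6 kg/min.
After stage 2: water left = (1−0.507)×1141.2 = 562.6; final concentrate = 628.98 kg/min.
dye fraction = 66.379/628.98 = 0.1055.

0.1055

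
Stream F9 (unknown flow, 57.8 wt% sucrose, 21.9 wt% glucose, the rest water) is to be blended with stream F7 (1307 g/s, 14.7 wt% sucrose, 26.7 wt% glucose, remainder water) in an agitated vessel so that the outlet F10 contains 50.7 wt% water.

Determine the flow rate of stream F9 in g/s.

Let F9 be the unknown flow. Total out = 1307 + F9.
water balance: 765.9 + 0.203·F9 = 0.507·(1307 + F9)
(0.203 − 0.507)·F9 = 0.507×1307 − 765.9 = -103.25
F9 = -103.25 / -0.304 = 339.65 g/s

339.6 g/s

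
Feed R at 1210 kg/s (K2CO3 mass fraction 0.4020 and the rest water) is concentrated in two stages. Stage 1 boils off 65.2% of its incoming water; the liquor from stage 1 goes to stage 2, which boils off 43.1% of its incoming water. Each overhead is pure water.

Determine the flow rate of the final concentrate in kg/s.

629.7 kg/s

water in feed = 1210×0.598 = 723.58 kg/s.
After stage 1: water left = (1−0.652)×723.58 = 251.81; stream total = 738.23 kg/s.
After stage 2: water left = (1−0.431)×251.81 = 143.28; final concentrate = 629.7 kg/s.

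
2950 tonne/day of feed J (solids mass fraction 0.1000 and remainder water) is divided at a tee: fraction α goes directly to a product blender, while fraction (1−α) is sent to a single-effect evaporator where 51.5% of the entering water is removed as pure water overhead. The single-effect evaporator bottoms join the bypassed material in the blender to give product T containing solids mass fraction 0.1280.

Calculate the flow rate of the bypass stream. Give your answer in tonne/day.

1558 tonne/day

All 2950×0.100 = 295 tonne/day of solids reaches T, so T = 295/0.128 = 2304.7 tonne/day and vapour = 645.31 tonne/day.
The evaporator receives (1−α)·2950 of feed at 0.900 water and removes 0.515 of that water:
0.515×0.900×(1−α)×2950 = 645.31
(1−α) = 645.31/1367.3 = 0.4720;  α = 0.5280.
Bypass flow = 0.5280×2950 = 1557.7 tonne/day.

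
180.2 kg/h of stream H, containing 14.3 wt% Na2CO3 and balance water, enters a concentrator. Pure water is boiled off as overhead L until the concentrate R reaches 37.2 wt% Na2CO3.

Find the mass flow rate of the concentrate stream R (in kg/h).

69.27 kg/h

Na2CO3 is conserved: 180.2×0.143 = 25.769 kg/h all reports to the concentrate.
Concentrate = 25.769/(target fraction) = 69.27 kg/h.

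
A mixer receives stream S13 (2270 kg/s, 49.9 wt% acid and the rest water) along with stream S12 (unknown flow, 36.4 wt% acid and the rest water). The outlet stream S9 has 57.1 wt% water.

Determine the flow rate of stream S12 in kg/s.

Let S12 be the unknown flow. Total out = 2270 + S12.
water balance: 1137.3 + 0.636·S12 = 0.571·(2270 + S12)
(0.636 − 0.571)·S12 = 0.571×2270 − 1137.3 = 158.9
S12 = 158.9 / 0.065 = 2444.6 kg/s

2445 kg/s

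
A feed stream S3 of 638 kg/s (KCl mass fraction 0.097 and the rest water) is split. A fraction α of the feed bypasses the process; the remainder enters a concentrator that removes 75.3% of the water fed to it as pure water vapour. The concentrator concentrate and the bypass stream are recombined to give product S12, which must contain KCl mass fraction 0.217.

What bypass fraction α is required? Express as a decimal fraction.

All 638×0.097 = 61.886 kg/s of KCl reaches S12, so S12 = 61.886/0.217 = 285.19 kg/s and vapour = 352.81 kg/s.
The evaporator receives (1−α)·638 of feed at 0.903 water and removes 0.753 of that water:
0.753×0.903×(1−α)×638 = 352.81
(1−α) = 352.81/433.81 = 0.8133;  α = 0.1867.

0.187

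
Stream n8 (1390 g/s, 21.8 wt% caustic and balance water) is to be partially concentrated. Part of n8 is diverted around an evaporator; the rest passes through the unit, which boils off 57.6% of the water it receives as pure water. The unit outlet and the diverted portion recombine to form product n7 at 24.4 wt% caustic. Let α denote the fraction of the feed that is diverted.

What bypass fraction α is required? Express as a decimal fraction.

All 1390×0.218 = 303.02 g/s of caustic reaches n7, so n7 = 303.02/0.244 = 1241.9 g/s and vapour = 148.11 g/s.
The evaporator receives (1−α)·1390 of feed at 0.782 water and removes 0.576 of that water:
0.576×0.782×(1−α)×1390 = 148.11
(1−α) = 148.11/626.1 = 0.2366;  α = 0.7634.

0.763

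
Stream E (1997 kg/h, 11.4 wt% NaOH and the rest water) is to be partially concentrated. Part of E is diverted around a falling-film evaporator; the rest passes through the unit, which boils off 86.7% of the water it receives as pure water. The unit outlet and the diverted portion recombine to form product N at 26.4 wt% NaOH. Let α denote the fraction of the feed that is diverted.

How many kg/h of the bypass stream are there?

All 1997×0.114 = 227.66 kg/h of NaOH reaches N, so N = 227.66/0.264 = 862.34 kg/h and vapour = 1134.7 kg/h.
The evaporator receives (1−α)·1997 of feed at 0.886 water and removes 0.867 of that water:
0.867×0.886×(1−α)×1997 = 1134.7
(1−α) = 1134.7/1534 = 0.7397;  α = 0.2603.
Bypass flow = 0.2603×1997 = 519.89 kg/h.

519.9 kg/h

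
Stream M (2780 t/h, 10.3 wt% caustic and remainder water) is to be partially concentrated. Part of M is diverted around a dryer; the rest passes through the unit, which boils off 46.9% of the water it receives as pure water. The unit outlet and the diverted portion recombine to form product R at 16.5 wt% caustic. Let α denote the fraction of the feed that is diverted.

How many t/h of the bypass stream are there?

296.9 t/h

All 2780×0.103 = 286.34 t/h of caustic reaches R, so R = 286.34/0.165 = 1735.4 t/h and vapour = 1044.6 t/h.
The evaporator receives (1−α)·2780 of feed at 0.897 water and removes 0.469 of that water:
0.469×0.897×(1−α)×2780 = 1044.6
(1−α) = 1044.6/1169.5 = 0.8932;  α = 0.1068.
Bypass flow = 0.1068×2780 = 296.94 t/h.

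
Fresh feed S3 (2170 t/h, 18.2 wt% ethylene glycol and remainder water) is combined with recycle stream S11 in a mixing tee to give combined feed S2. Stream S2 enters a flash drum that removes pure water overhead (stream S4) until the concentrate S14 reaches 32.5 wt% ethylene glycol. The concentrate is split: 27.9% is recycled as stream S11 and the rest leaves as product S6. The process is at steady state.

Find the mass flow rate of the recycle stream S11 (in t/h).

470.2 t/h

Overall ethylene glycol balance (none leaves overhead): ethylene glycol in fresh feed = ethylene glycol in product, i.e. 2170×0.182 = (1−0.279)·S14·0.325.
S14 = 394.94/(0.325×0.721) = 1685.4 t/h.
Recycle S11 = 0.279×1685.4 = 470.24 t/h.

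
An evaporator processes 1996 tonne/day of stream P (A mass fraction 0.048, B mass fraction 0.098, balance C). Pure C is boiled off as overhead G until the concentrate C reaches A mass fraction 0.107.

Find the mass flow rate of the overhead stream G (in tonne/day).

1101 tonne/day

A is conserved: 1996×0.048 = 95.808 tonne/day all reports to the concentrate.
Concentrate = 95.808/(target fraction) = 895.4 tonne/day.
Overhead = 1996 − 895.4 = 1100.6 tonne/day.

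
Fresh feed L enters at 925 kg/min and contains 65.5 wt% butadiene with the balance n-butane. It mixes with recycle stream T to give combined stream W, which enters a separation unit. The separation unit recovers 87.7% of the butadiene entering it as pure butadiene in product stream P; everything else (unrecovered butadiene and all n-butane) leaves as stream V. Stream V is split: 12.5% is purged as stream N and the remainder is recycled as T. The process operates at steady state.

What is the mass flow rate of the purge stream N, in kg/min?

n-butane enters only via L and leaves only via the purge: 925×0.345 = 0.125×(n-butane in V), and the separation unit passes all n-butane, so n-butane in W = n-butane in V = 2553 kg/min.
butadiene in W: m_A = 925×0.655 + (1−0.125)·(1−0.877)·m_A, so m_A = 605.88/0.8924 = 678.95 kg/min.
V = (1−0.877)×678.95 + 2553 = 2636.5 kg/min.
Purge N = 0.125×2636.5 = 329.56 kg/min.

329.6 kg/min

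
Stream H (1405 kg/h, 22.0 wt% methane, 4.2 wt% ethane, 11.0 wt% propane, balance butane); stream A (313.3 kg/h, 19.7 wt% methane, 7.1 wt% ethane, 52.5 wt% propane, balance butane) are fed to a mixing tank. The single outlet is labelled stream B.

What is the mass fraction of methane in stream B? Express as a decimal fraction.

0.2158

Total flow out = 1405 + 313.3 = 1718.3 kg/h.
methane in = 1405×0.220 + 313.3×0.197 = 370.82 kg/h.
methane mass fraction in B = 370.82/1718.3 = 0.2158.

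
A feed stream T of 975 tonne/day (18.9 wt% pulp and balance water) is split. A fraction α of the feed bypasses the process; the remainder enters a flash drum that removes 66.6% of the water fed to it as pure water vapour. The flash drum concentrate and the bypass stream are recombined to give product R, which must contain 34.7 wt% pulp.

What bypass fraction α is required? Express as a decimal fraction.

0.157

All 975×0.189 = 184.28 tonne/day of pulp reaches R, so R = 184.28/0.347 = 531.05 tonne/day and vapour = 443.95 tonne/day.
The evaporator receives (1−α)·975 of feed at 0.811 water and removes 0.666 of that water:
0.666×0.811×(1−α)×975 = 443.95
(1−α) = 443.95/526.62 = 0.8430;  α = 0.1570.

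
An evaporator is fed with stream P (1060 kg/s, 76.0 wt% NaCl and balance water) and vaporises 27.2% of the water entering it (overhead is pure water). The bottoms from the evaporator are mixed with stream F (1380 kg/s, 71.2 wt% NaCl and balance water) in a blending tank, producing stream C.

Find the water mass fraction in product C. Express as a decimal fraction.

Vapour removed = 0.272×0.240×1060 = 69.197 kg/s; concentrate = 990.8 kg/s.
water reaching the mixer = 185.2 (from concentrate) + 1380×0.288 = 582.64 kg/s.
Product flow = 990.8 + 1380 = 2370.8 kg/s; water fraction = 0.246.

0.246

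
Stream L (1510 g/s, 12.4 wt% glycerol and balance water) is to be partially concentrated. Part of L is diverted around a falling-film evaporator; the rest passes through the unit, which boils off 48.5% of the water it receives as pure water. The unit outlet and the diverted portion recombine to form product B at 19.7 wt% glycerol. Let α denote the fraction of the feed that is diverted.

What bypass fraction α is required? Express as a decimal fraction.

0.128

All 1510×0.124 = 187.24 g/s of glycerol reaches B, so B = 187.24/0.197 = 950.46 g/s and vapour = 559.54 g/s.
The evaporator receives (1−α)·1510 of feed at 0.876 water and removes 0.485 of that water:
0.485×0.876×(1−α)×1510 = 559.54
(1−α) = 559.54/641.54 = 0.8722;  α = 0.1278.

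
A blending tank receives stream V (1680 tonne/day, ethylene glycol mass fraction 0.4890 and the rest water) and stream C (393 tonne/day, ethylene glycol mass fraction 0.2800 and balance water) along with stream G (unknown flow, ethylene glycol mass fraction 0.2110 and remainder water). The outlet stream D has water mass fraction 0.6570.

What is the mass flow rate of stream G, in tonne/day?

Let G be the unknown flow. Total out = 2073 + G.
water balance: 1141.4 + 0.789·G = 0.657·(2073 + G)
(0.789 − 0.657)·G = 0.657×2073 − 1141.4 = 220.52
G = 220.52 / 0.132 = 1670.6 tonne/day

1671 tonne/day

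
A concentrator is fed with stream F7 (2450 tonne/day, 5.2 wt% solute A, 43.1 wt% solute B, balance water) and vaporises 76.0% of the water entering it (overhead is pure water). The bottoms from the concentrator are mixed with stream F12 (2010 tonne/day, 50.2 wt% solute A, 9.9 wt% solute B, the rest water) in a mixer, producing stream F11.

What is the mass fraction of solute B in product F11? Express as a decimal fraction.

0.359

Vapour removed = 0.760×0.517×2450 = 962.65 tonne/day; concentrate = 1487.3 tonne/day.
solute B reaching the mixer = 1056 (from concentrate) + 2010×0.099 = 1254.9 tonne/day.
Product flow = 1487.3 + 2010 = 3497.3 tonne/day; solute B fraction = 0.359.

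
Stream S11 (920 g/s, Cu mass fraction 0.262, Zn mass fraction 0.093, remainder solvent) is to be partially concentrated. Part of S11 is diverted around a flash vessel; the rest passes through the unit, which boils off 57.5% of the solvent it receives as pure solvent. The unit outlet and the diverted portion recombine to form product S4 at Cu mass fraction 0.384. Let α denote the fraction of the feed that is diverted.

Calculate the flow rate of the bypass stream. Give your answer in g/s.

All 920×0.262 = 241.04 g/s of Cu reaches S4, so S4 = 241.04/0.384 = 627.71 g/s and vapour = 292.29 g/s.
The evaporator receives (1−α)·920 of feed at 0.645 solvent and removes 0.575 of that solvent:
0.575×0.645×(1−α)×920 = 292.29
(1−α) = 292.29/341.2 = 0.8566;  α = 0.1434.
Bypass flow = 0.1434×920 = 131.89 g/s.

131.9 g/s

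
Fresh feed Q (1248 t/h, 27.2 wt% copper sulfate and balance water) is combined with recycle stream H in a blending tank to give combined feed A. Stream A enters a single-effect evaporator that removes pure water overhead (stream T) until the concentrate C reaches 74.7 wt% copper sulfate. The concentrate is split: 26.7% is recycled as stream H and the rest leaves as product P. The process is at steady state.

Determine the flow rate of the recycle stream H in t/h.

Overall copper sulfate balance (none leaves overhead): copper sulfate in fresh feed = copper sulfate in product, i.e. 1248×0.272 = (1−0.267)·C·0.747.
C = 339.46/(0.747×0.733) = 619.95 t/h.
Recycle H = 0.267×619.95 = 165.53 t/h.

165.5 t/h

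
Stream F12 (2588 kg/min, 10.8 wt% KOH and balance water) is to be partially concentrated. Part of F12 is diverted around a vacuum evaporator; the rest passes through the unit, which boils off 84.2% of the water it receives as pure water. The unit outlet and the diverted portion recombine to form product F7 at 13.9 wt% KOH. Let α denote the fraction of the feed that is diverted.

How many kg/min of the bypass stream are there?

1820 kg/min

All 2588×0.108 = 279.5 kg/min of KOH reaches F7, so F7 = 279.5/0.139 = 2010.8 kg/min and vapour = 577.18 kg/min.
The evaporator receives (1−α)·2588 of feed at 0.892 water and removes 0.842 of that water:
0.842×0.892×(1−α)×2588 = 577.18
(1−α) = 577.18/1943.8 = 0.2969;  α = 0.7031.
Bypass flow = 0.7031×2588 = 1819.5 kg/min.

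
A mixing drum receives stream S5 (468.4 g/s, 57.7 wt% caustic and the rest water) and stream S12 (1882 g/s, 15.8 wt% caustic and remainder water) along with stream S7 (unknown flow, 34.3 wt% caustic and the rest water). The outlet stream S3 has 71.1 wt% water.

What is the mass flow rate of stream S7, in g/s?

2067 g/s

Let S7 be the unknown flow. Total out = 2350.4 + S7.
water balance: 1782.8 + 0.657·S7 = 0.711·(2350.4 + S7)
(0.657 − 0.711)·S7 = 0.711×2350.4 − 1782.8 = -111.64
S7 = -111.64 / -0.054 = 2067.5 g/s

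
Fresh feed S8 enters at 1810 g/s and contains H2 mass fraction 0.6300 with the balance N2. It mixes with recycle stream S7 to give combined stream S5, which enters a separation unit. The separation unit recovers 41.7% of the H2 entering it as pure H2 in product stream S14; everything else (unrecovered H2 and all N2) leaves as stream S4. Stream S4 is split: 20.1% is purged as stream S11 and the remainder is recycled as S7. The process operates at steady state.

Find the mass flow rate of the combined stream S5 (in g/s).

N2 enters only via S8 and leaves only via the purge: 1810×0.370 = 0.201×(N2 in S4), and the separation unit passes all N2, so N2 in S5 = N2 in S4 = 3331.8 g/s.
H2 in S5: m_A = 1810×0.630 + (1−0.201)·(1−0.417)·m_A, so m_A = 1140.3/0.5342 = 2134.7 g/s.
S5 = 2134.7 + 3331.8 = 5466.5 g/s.

5467 g/s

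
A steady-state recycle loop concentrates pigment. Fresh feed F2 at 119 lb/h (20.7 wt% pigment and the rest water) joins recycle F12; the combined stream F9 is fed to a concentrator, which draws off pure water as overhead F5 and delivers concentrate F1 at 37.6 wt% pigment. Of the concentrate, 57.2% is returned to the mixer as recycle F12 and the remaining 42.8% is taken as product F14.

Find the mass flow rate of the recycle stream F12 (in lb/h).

Overall pigment balance (none leaves overhead): pigment in fresh feed = pigment in product, i.e. 119×0.207 = (1−0.572)·F1·0.376.
F1 = 24.633/(0.376×0.428) = 153.07 lb/h.
Recycle F12 = 0.572×153.07 = 87.555 lb/h.

87.56 lb/h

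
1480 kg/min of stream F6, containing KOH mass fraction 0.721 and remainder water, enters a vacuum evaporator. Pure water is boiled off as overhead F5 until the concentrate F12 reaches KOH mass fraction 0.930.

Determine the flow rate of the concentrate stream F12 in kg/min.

1147 kg/min

KOH is conserved: 1480×0.721 = 1067.1 kg/min all reports to the concentrate.
Concentrate = 1067.1/(target fraction) = 1147.4 kg/min.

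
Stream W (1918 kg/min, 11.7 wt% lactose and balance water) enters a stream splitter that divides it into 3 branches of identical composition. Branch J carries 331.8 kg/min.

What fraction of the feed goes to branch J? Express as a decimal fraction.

0.173

Fraction to J = 331.8/1918 = 0.1730.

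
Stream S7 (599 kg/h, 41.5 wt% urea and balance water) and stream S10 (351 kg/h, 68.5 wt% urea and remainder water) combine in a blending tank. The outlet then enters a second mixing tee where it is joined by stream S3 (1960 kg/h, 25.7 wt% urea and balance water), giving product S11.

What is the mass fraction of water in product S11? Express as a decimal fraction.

0.6589

Overall, product flow = 2910 kg/h.
water in = 599×0.585 + 351×0.315 + 1960×0.743 = 1917.3 kg/h.
water fraction in S11 = 0.6589.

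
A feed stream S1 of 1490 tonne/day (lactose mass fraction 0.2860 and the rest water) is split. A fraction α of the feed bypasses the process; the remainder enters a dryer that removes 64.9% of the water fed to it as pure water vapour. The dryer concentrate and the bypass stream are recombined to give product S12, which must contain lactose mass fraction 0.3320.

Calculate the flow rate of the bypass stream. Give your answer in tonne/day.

All 1490×0.286 = 426.14 tonne/day of lactose reaches S12, so S12 = 426.14/0.332 = 1283.6 tonne/day and vapour = 206.45 tonne/day.
The evaporator receives (1−α)·1490 of feed at 0.714 water and removes 0.649 of that water:
0.649×0.714×(1−α)×1490 = 206.45
(1−α) = 206.45/690.45 = 0.2990;  α = 0.7010.
Bypass flow = 0.7010×1490 = 1044.5 tonne/day.

1044 tonne/day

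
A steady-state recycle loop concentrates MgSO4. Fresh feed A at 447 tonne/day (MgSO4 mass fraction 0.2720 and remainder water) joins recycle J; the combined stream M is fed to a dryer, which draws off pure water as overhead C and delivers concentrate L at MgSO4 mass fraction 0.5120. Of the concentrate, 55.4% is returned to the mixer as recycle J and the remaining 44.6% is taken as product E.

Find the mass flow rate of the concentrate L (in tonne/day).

532.4 tonne/day

Overall MgSO4 balance (none leaves overhead): MgSO4 in fresh feed = MgSO4 in product, i.e. 447×0.272 = (1−0.554)·L·0.512.
L = 121.58/(0.512×0.446) = 532.44 tonne/day.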